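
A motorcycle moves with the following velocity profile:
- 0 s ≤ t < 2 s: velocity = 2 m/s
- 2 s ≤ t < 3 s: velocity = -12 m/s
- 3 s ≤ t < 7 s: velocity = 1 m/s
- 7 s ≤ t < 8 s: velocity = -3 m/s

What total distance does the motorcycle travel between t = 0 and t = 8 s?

23 m

Distance (not displacement) is the total path length: add the absolute areas under v-t.
0–2 s: |2| × 2 = 4 m
2–3 s: |-12| × 1 = 12 m
3–7 s: |1| × 4 = 4 m
7–8 s: |-3| × 1 = 3 m
Total distance = 23 m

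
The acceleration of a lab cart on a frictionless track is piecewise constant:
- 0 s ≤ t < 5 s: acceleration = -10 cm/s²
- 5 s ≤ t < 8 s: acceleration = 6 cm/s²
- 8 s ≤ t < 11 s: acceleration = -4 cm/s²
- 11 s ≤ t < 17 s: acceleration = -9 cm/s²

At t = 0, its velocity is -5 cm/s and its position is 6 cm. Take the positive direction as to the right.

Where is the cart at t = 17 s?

-867 cm

On each constant-a segment, Δv = aΔt and Δx = v₀Δt + ½aΔt²; chain segment to segment.
0–5 s: v starts -5 cm/s; Δx = -5·5 + ½·-10·5² = -150 cm; v ends -55 cm/s.
5–8 s: v starts -55 cm/s; Δx = -55·3 + ½·6·3² = -138 cm; v ends -37 cm/s.
8–11 s: v starts -37 cm/s; Δx = -37·3 + ½·-4·3² = -129 cm; v ends -49 cm/s.
11–17 s: v starts -49 cm/s; Δx = -49·6 + ½·-9·6² = -456 cm; v ends -103 cm/s.
x(17) = 6 + Σ Δx = -867 cm.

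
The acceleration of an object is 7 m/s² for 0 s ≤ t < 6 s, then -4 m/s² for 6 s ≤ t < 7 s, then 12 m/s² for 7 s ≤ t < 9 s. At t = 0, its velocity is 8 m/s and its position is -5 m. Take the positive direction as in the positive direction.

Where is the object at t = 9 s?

333 m

On each constant-a segment, Δv = aΔt and Δx = v₀Δt + ½aΔt²; chain segment to segment.
0–6 s: v starts 8 m/s; Δx = 8·6 + ½·7·6² = 174 m; v ends 50 m/s.
6–7 s: v starts 50 m/s; Δx = 50·1 + ½·-4·1² = 48 m; v ends 46 m/s.
7–9 s: v starts 46 m/s; Δx = 46·2 + ½·12·2² = 116 m; v ends 70 m/s.
x(9) = -5 + Σ Δx = 333 m.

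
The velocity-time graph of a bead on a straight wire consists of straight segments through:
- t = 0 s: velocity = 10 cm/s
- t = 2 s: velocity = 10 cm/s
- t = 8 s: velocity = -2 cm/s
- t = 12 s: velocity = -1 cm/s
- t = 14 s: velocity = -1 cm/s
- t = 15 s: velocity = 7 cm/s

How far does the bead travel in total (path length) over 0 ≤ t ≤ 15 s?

Total distance travelled is ∫|v| dt — sum the magnitudes of each area piece.
0–2 s: |10| × 2 = 20 cm
2–8 s: v = 0 at t = 7 s; triangle areas 25 + 1 = 26 cm
8–12 s: |½(-2 + -1)(4)| = 6 cm
12–14 s: |-1| × 2 = 2 cm
14–15 s: v = 0 at t = 14.125 s; triangle areas 0.0625 + 3.0625 = 3.125 cm
Total distance = 57.125 cm

57.125 cm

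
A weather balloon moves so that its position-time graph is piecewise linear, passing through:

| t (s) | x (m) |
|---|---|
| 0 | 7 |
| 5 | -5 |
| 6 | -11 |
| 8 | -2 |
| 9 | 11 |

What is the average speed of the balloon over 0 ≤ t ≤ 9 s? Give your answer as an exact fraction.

40/9 m/s

Average speed = (total path length)/(elapsed time); on a piecewise-linear x-t graph the path length is Σ|Δx|.
0–5 s: |Δx| = |-5 − 7| = 12 m
5–6 s: |Δx| = |-11 − -5| = 6 m
6–8 s: |Δx| = |-2 − -11| = 9 m
8–9 s: |Δx| = |11 − -2| = 13 m
Total path = 40 m; average speed = 40/9 = 40/9 m/s.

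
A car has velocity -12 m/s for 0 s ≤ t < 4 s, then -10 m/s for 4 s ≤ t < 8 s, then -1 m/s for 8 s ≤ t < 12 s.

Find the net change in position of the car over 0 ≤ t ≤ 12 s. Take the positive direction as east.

Net displacement equals the area under the velocity-time graph (areas below the axis count negative).
0–4 s: -12 × 4 = -48 m
4–8 s: -10 × 4 = -40 m
8–12 s: -1 × 4 = -4 m
Net displacement = -92 m

-92 m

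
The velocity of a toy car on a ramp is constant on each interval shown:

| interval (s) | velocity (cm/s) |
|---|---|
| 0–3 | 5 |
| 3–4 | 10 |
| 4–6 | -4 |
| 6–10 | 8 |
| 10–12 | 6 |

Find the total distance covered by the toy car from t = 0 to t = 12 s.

Distance (not displacement) is the total path length: add the absolute areas under v-t.
0–3 s: |5| × 3 = 15 cm
3–4 s: |10| × 1 = 10 cm
4–6 s: |-4| × 2 = 8 cm
6–10 s: |8| × 4 = 32 cm
10–12 s: |6| × 2 = 12 cm
Total distance = 77 cm

77 cm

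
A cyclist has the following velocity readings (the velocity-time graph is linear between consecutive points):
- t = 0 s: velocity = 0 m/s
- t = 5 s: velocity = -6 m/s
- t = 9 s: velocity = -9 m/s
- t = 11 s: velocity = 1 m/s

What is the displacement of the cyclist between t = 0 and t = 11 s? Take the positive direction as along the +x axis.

Displacement is the signed area under the v-t curve.
0–5 s: ½(0 + -6)(5) = -15 m
5–9 s: ½(-6 + -9)(4) = -30 m
9–11 s: ½(-9 + 1)(2) = -8 m
Net displacement = -53 m

-53 m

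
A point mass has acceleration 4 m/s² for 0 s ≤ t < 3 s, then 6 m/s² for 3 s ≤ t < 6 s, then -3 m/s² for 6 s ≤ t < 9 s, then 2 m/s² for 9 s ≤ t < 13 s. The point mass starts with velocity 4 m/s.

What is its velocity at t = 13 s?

Δv equals the area under the a-t graph; then v = v₀ + Δv.
0–3 s: 4 × 3 = 12 m/s
3–6 s: 6 × 3 = 18 m/s
6–9 s: -3 × 3 = -9 m/s
9–13 s: 2 × 4 = 8 m/s
Δv = 29 m/s, so v(13) = 4 + (29) = 33 m/s.

33 m/s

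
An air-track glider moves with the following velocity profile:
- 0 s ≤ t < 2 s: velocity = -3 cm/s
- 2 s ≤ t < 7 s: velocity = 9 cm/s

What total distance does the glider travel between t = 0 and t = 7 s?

51 cm

Distance (not displacement) is the total path length: add the absolute areas under v-t.
0–2 s: |-3| × 2 = 6 cm
2–7 s: |9| × 5 = 45 cm
Total distance = 51 cm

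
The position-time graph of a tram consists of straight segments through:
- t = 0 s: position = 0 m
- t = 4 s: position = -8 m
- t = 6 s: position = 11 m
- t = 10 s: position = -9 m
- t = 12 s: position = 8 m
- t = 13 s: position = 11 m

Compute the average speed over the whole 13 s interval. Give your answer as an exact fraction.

Average speed = (total path length)/(elapsed time); on a piecewise-linear x-t graph the path length is Σ|Δx|.
0–4 s: |Δx| = |-8 − 0| = 8 m
4–6 s: |Δx| = |11 − -8| = 19 m
6–10 s: |Δx| = |-9 − 11| = 20 m
10–12 s: |Δx| = |8 − -9| = 17 m
12–13 s: |Δx| = |11 − 8| = 3 m
Total path = 67 m; average speed = 67/13 = 67/13 m/s.

67/13 m/s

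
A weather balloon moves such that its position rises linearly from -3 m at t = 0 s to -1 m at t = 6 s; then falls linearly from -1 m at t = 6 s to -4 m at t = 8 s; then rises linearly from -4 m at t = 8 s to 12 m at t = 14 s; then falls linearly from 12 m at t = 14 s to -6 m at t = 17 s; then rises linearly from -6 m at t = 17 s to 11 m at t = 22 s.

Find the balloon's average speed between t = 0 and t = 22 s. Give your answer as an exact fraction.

28/11 m/s

Average speed = (total path length)/(elapsed time); on a piecewise-linear x-t graph the path length is Σ|Δx|.
0–6 s: |Δx| = |-1 − -3| = 2 m
6–8 s: |Δx| = |-4 − -1| = 3 m
8–14 s: |Δx| = |12 − -4| = 16 m
14–17 s: |Δx| = |-6 − 12| = 18 m
17–22 s: |Δx| = |11 − -6| = 17 m
Total path = 56 m; average speed = 56/22 = 28/11 m/s.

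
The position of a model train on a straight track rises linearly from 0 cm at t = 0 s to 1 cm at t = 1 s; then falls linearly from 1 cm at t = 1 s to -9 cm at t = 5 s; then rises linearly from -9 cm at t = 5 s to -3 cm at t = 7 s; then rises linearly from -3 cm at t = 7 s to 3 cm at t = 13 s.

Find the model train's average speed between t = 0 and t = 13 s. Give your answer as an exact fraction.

Average speed = (total path length)/(elapsed time); on a piecewise-linear x-t graph the path length is Σ|Δx|.
0–1 s: |Δx| = |1 − 0| = 1 cm
1–5 s: |Δx| = |-9 − 1| = 10 cm
5–7 s: |Δx| = |-3 − -9| = 6 cm
7–13 s: |Δx| = |3 − -3| = 6 cm
Total path = 23 cm; average speed = 23/13 = 23/13 cm/s.

23/13 cm/s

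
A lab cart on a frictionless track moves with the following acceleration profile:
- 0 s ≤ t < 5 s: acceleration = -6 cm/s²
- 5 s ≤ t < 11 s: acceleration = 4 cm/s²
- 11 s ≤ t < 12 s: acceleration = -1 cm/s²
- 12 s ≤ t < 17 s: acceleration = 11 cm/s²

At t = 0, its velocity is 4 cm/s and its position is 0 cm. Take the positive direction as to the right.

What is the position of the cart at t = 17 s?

On each constant-a segment, Δv = aΔt and Δx = v₀Δt + ½aΔt²; chain segment to segment.
0–5 s: v starts 4 cm/s; Δx = 4·5 + ½·-6·5² = -55 cm; v ends -26 cm/s.
5–11 s: v starts -26 cm/s; Δx = -26·6 + ½·4·6² = -84 cm; v ends -2 cm/s.
11–12 s: v starts -2 cm/s; Δx = -2·1 + ½·-1·1² = -2.5 cm; v ends -3 cm/s.
12–17 s: v starts -3 cm/s; Δx = -3·5 + ½·11·5² = 122.5 cm; v ends 52 cm/s.
x(17) = 0 + Σ Δx = -19 cm.

-19 cm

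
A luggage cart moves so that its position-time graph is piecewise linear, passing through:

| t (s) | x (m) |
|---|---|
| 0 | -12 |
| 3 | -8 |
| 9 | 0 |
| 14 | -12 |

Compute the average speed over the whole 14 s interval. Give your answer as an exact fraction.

12/7 m/s

Average speed = (total path length)/(elapsed time); on a piecewise-linear x-t graph the path length is Σ|Δx|.
0–3 s: |Δx| = |-8 − -12| = 4 m
3–9 s: |Δx| = |0 − -8| = 8 m
9–14 s: |Δx| = |-12 − 0| = 12 m
Total path = 24 m; average speed = 24/14 = 12/7 m/s.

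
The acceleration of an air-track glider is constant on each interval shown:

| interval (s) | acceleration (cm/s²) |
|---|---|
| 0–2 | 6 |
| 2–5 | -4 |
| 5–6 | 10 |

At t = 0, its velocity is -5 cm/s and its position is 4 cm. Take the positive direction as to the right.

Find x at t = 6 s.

9 cm

On each constant-a segment, Δv = aΔt and Δx = v₀Δt + ½aΔt²; chain segment to segment.
0–2 s: v starts -5 cm/s; Δx = -5·2 + ½·6·2² = 2 cm; v ends 7 cm/s.
2–5 s: v starts 7 cm/s; Δx = 7·3 + ½·-4·3² = 3 cm; v ends -5 cm/s.
5–6 s: v starts -5 cm/s; Δx = -5·1 + ½·10·1² = 0 cm; v ends 5 cm/s.
x(6) = 4 + Σ Δx = 9 cm.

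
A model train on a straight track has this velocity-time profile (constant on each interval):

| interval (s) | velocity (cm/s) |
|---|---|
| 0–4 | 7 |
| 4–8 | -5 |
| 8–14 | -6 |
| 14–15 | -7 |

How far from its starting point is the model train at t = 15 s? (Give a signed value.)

Net displacement equals the area under the velocity-time graph (areas below the axis count negative).
0–4 s: 7 × 4 = 28 cm
4–8 s: -5 × 4 = -20 cm
8–14 s: -6 × 6 = -36 cm
14–15 s: -7 × 1 = -7 cm
Net displacement = -35 cm

-35 cm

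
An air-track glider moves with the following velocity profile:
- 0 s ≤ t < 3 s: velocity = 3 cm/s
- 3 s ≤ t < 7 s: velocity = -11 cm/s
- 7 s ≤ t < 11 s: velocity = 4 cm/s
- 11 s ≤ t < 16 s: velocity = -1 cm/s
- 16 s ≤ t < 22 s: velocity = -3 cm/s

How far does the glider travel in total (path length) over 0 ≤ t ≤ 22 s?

92 cm

Distance (not displacement) is the total path length: add the absolute areas under v-t.
0–3 s: |3| × 3 = 9 cm
3–7 s: |-11| × 4 = 44 cm
7–11 s: |4| × 4 = 16 cm
11–16 s: |-1| × 5 = 5 cm
16–22 s: |-3| × 6 = 18 cm
Total distance = 92 cm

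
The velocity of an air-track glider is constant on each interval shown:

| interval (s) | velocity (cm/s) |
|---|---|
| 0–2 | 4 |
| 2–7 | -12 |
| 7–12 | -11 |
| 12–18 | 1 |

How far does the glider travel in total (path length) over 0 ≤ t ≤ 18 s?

129 cm

Distance (not displacement) is the total path length: add the absolute areas under v-t.
0–2 s: |4| × 2 = 8 cm
2–7 s: |-12| × 5 = 60 cm
7–12 s: |-11| × 5 = 55 cm
12–18 s: |1| × 6 = 6 cm
Total distance = 129 cm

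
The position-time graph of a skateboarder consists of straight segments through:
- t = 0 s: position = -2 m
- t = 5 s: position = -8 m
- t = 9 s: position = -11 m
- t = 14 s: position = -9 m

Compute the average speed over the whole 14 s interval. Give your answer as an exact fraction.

11/14 m/s

Average speed = (total path length)/(elapsed time); on a piecewise-linear x-t graph the path length is Σ|Δx|.
0–5 s: |Δx| = |-8 − -2| = 6 m
5–9 s: |Δx| = |-11 − -8| = 3 m
9–14 s: |Δx| = |-9 − -11| = 2 m
Total path = 11 m; average speed = 11/14 = 11/14 m/s.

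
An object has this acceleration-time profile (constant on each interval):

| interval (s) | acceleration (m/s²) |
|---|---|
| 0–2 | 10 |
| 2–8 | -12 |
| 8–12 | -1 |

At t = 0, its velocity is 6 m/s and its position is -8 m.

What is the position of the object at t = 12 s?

On each constant-a segment, Δv = aΔt and Δx = v₀Δt + ½aΔt²; chain segment to segment.
0–2 s: v starts 6 m/s; Δx = 6·2 + ½·10·2² = 32 m; v ends 26 m/s.
2–8 s: v starts 26 m/s; Δx = 26·6 + ½·-12·6² = -60 m; v ends -46 m/s.
8–12 s: v starts -46 m/s; Δx = -46·4 + ½·-1·4² = -192 m; v ends -50 m/s.
x(12) = -8 + Σ Δx = -228 m.

-228 m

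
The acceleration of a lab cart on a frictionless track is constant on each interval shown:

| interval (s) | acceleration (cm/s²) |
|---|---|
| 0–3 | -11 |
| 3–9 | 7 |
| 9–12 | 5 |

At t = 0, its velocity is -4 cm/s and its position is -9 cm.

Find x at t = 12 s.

-129 cm

On each constant-a segment, Δv = aΔt and Δx = v₀Δt + ½aΔt²; chain segment to segment.
0–3 s: v starts -4 cm/s; Δx = -4·3 + ½·-11·3² = -61.5 cm; v ends -37 cm/s.
3–9 s: v starts -37 cm/s; Δx = -37·6 + ½·7·6² = -96 cm; v ends 5 cm/s.
9–12 s: v starts 5 cm/s; Δx = 5·3 + ½·5·3² = 37.5 cm; v ends 20 cm/s.
x(12) = -9 + Σ Δx = -129 cm.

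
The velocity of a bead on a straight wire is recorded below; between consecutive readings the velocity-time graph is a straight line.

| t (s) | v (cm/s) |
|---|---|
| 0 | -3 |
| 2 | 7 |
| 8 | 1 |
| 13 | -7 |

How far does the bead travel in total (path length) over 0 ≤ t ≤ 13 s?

Total distance travelled is ∫|v| dt — sum the magnitudes of each area piece.
0–2 s: v = 0 at t = 0.6 s; triangle areas 0.9 + 4.9 = 5.8 cm
2–8 s: |½(7 + 1)(6)| = 24 cm
8–13 s: v = 0 at t = 8.625 s; triangle areas 0.3125 + 15.3125 = 15.625 cm
Total distance = 45.425 cm

45.425 cm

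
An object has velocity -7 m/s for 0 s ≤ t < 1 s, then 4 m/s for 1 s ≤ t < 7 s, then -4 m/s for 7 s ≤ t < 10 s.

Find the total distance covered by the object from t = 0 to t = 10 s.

43 m

Total distance travelled is ∫|v| dt — sum the magnitudes of each area piece.
0–1 s: |-7| × 1 = 7 m
1–7 s: |4| × 6 = 24 m
7–10 s: |-4| × 3 = 12 m
Total distance = 43 m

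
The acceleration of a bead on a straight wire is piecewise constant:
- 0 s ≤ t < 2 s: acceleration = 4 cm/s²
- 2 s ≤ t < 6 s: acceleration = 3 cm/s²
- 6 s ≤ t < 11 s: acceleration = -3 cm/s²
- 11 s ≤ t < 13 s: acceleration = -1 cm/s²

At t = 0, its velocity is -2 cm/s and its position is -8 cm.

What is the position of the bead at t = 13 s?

On each constant-a segment, Δv = aΔt and Δx = v₀Δt + ½aΔt²; chain segment to segment.
0–2 s: v starts -2 cm/s; Δx = -2·2 + ½·4·2² = 4 cm; v ends 6 cm/s.
2–6 s: v starts 6 cm/s; Δx = 6·4 + ½·3·4² = 48 cm; v ends 18 cm/s.
6–11 s: v starts 18 cm/s; Δx = 18·5 + ½·-3·5² = 52.5 cm; v ends 3 cm/s.
11–13 s: v starts 3 cm/s; Δx = 3·2 + ½·-1·2² = 4 cm; v ends 1 cm/s.
x(13) = -8 + Σ Δx = 100.5 cm.

100.5 cm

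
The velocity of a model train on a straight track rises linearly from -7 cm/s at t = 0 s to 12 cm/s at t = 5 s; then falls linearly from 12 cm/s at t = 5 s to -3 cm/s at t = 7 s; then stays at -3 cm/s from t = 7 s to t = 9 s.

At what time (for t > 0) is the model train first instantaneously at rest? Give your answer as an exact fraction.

t = 35/19 s

v changes sign on 0–5 s (from -7 to 12); the graph is linear there, so v = 0 at t = 0 + (7)·(5 − 0)/(12 − -7) = 35/19 s.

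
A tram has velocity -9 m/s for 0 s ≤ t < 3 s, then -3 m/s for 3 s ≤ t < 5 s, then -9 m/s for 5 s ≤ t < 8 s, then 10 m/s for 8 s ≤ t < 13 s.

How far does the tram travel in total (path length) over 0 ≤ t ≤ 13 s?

Distance (not displacement) is the total path length: add the absolute areas under v-t.
0–3 s: |-9| × 3 = 27 m
3–5 s: |-3| × 2 = 6 m
5–8 s: |-9| × 3 = 27 m
8–13 s: |10| × 5 = 50 m
Total distance = 110 m

110 m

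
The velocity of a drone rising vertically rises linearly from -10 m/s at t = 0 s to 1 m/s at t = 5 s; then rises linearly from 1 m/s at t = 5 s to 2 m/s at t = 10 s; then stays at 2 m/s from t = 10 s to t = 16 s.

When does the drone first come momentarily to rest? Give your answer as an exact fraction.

t = 50/11 s

v changes sign on 0–5 s (from -10 to 1); the graph is linear there, so v = 0 at t = 0 + (10)·(5 − 0)/(1 − -10) = 50/11 s.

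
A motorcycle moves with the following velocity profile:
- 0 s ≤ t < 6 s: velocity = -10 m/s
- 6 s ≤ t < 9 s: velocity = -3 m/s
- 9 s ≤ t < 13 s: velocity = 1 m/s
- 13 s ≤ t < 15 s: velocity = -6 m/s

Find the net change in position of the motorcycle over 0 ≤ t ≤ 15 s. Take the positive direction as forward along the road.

-77 m

Net displacement equals the area under the velocity-time graph (areas below the axis count negative).
0–6 s: -10 × 6 = -60 m
6–9 s: -3 × 3 = -9 m
9–13 s: 1 × 4 = 4 m
13–15 s: -6 × 2 = -12 m
Net displacement = -77 m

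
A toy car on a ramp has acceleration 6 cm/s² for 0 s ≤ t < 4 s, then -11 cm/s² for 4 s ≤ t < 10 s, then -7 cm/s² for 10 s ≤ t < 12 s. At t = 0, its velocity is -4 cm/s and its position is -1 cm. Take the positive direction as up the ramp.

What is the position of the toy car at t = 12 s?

-153 cm

On each constant-a segment, Δv = aΔt and Δx = v₀Δt + ½aΔt²; chain segment to segment.
0–4 s: v starts -4 cm/s; Δx = -4·4 + ½·6·4² = 32 cm; v ends 20 cm/s.
4–10 s: v starts 20 cm/s; Δx = 20·6 + ½·-11·6² = -78 cm; v ends -46 cm/s.
10–12 s: v starts -46 cm/s; Δx = -46·2 + ½·-7·2² = -106 cm; v ends -60 cm/s.
x(12) = -1 + Σ Δx = -153 cm.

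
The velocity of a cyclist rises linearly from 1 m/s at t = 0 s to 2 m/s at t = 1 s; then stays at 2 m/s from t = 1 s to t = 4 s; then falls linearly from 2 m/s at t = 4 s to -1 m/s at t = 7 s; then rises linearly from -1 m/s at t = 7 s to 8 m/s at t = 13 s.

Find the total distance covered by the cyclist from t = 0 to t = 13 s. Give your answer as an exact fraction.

Distance (not displacement) is the total path length: add the absolute areas under v-t.
0–1 s: |½(1 + 2)(1)| = 1.5 m
1–4 s: |2| × 3 = 6 m
4–7 s: v = 0 at t = 6 s; triangle areas 2 + 0.5 = 2.5 m
7–13 s: v = 0 at t = 23/3 s; triangle areas 1/3 + 64/3 = 65/3 m
Total distance = 95/3 m

95/3 m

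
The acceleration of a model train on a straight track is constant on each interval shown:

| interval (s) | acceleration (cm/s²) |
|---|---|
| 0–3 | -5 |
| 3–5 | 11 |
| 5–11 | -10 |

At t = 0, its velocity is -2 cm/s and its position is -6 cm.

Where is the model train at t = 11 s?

-196.5 cm

On each constant-a segment, Δv = aΔt and Δx = v₀Δt + ½aΔt²; chain segment to segment.
0–3 s: v starts -2 cm/s; Δx = -2·3 + ½·-5·3² = -28.5 cm; v ends -17 cm/s.
3–5 s: v starts -17 cm/s; Δx = -17·2 + ½·11·2² = -12 cm; v ends 5 cm/s.
5–11 s: v starts 5 cm/s; Δx = 5·6 + ½·-10·6² = -150 cm; v ends -55 cm/s.
x(11) = -6 + Σ Δx = -196.5 cm.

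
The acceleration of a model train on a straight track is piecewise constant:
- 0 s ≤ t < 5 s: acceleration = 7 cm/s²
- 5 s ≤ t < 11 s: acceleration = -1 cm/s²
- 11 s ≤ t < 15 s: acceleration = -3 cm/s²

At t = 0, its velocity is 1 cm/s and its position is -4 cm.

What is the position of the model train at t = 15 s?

On each constant-a segment, Δv = aΔt and Δx = v₀Δt + ½aΔt²; chain segment to segment.
0–5 s: v starts 1 cm/s; Δx = 1·5 + ½·7·5² = 92.5 cm; v ends 36 cm/s.
5–11 s: v starts 36 cm/s; Δx = 36·6 + ½·-1·6² = 198 cm; v ends 30 cm/s.
11–15 s: v starts 30 cm/s; Δx = 30·4 + ½·-3·4² = 96 cm; v ends 18 cm/s.
x(15) = -4 + Σ Δx = 382.5 cm.

382.5 cm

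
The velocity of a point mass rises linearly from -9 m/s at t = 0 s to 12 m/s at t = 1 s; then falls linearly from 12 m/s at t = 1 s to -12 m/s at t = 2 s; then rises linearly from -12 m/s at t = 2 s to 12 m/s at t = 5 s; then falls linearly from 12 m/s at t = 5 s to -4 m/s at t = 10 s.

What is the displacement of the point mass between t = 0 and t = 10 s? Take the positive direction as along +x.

Net displacement equals the area under the velocity-time graph (areas below the axis count negative).
0–1 s: ½(-9 + 12)(1) = 1.5 m
1–2 s: ½(12 + -12)(1) = 0 m
2–5 s: ½(-12 + 12)(3) = 0 m
5–10 s: ½(12 + -4)(5) = 20 m
Net displacement = 21.5 m

21.5 m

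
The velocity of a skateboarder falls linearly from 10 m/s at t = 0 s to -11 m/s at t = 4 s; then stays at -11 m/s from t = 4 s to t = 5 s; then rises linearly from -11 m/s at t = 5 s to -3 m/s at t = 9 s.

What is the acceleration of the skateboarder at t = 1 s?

-5.25 m/s²

Acceleration is the slope of the v-t graph on 0–4 s: (-11 − 10)/(4 − 0) = -5.25 m/s².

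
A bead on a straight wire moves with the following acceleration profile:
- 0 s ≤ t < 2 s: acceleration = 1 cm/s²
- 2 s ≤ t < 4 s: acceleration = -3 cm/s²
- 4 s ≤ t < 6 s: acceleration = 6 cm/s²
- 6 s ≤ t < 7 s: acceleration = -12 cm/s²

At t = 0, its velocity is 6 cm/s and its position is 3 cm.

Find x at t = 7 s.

51 cm

On each constant-a segment, Δv = aΔt and Δx = v₀Δt + ½aΔt²; chain segment to segment.
0–2 s: v starts 6 cm/s; Δx = 6·2 + ½·1·2² = 14 cm; v ends 8 cm/s.
2–4 s: v starts 8 cm/s; Δx = 8·2 + ½·-3·2² = 10 cm; v ends 2 cm/s.
4–6 s: v starts 2 cm/s; Δx = 2·2 + ½·6·2² = 16 cm; v ends 14 cm/s.
6–7 s: v starts 14 cm/s; Δx = 14·1 + ½·-12·1² = 8 cm; v ends 2 cm/s.
x(7) = 3 + Σ Δx = 51 cm.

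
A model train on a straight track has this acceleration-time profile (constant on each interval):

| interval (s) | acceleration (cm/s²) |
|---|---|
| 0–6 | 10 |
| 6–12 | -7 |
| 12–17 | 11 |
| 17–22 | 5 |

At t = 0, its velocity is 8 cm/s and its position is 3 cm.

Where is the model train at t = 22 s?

On each constant-a segment, Δv = aΔt and Δx = v₀Δt + ½aΔt²; chain segment to segment.
0–6 s: v starts 8 cm/s; Δx = 8·6 + ½·10·6² = 228 cm; v ends 68 cm/s.
6–12 s: v starts 68 cm/s; Δx = 68·6 + ½·-7·6² = 282 cm; v ends 26 cm/s.
12–17 s: v starts 26 cm/s; Δx = 26·5 + ½·11·5² = 267.5 cm; v ends 81 cm/s.
17–22 s: v starts 81 cm/s; Δx = 81·5 + ½·5·5² = 467.5 cm; v ends 106 cm/s.
x(22) = 3 + Σ Δx = 1248 cm.

1248 cm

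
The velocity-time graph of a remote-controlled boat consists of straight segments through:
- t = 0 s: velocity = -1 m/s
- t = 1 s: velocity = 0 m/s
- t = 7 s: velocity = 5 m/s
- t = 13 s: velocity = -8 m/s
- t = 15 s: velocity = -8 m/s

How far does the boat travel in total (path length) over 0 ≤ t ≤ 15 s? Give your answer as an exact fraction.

1353/26 m

Distance (not displacement) is the total path length: add the absolute areas under v-t.
0–1 s: |½(-1 + 0)(1)| = 0.5 m
1–7 s: |½(0 + 5)(6)| = 15 m
7–13 s: v = 0 at t = 121/13 s; triangle areas 75/13 + 192/13 = 267/13 m
13–15 s: |-8| × 2 = 16 m
Total distance = 1353/26 m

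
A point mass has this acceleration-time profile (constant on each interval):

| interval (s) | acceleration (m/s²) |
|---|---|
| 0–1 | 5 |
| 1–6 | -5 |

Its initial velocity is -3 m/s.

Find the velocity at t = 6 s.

-23 m/s

Δv equals the area under the a-t graph; then v = v₀ + Δv.
0–1 s: 5 × 1 = 5 m/s
1–6 s: -5 × 5 = -25 m/s
Δv = -20 m/s, so v(6) = -3 + (-20) = -23 m/s.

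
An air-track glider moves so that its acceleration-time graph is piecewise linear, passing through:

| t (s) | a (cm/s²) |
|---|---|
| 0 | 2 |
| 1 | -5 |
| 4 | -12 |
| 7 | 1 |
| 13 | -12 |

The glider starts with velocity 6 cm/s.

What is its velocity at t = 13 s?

Δv equals the area under the a-t graph; then v = v₀ + Δv.
0–1 s: ½(2 + -5)(1) = -1.5 cm/s
1–4 s: ½(-5 + -12)(3) = -25.5 cm/s
4–7 s: ½(-12 + 1)(3) = -16.5 cm/s
7–13 s: ½(1 + -12)(6) = -33 cm/s
Δv = -76.5 cm/s, so v(13) = 6 + (-76.5) = -70.5 cm/s.

-70.5 cm/s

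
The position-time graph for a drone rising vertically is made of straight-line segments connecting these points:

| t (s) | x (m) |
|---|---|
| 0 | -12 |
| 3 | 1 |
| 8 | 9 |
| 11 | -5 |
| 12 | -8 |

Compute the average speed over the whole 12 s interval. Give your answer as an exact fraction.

Average speed = (total path length)/(elapsed time); on a piecewise-linear x-t graph the path length is Σ|Δx|.
0–3 s: |Δx| = |1 − -12| = 13 m
3–8 s: |Δx| = |9 − 1| = 8 m
8–11 s: |Δx| = |-5 − 9| = 14 m
11–12 s: |Δx| = |-8 − -5| = 3 m
Total path = 38 m; average speed = 38/12 = 19/6 m/s.

19/6 m/s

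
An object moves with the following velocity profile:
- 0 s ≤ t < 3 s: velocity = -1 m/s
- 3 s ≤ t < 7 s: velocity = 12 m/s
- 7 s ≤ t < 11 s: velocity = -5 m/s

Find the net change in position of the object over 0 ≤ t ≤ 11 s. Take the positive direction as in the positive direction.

25 m

Displacement is the signed area under the v-t curve.
0–3 s: -1 × 3 = -3 m
3–7 s: 12 × 4 = 48 m
7–11 s: -5 × 4 = -20 m
Net displacement = 25 m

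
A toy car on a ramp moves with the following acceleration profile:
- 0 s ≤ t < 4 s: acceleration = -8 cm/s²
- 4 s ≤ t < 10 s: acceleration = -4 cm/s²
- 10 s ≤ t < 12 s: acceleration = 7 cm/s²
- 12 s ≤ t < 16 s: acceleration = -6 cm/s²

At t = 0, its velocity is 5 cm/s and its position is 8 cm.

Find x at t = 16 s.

On each constant-a segment, Δv = aΔt and Δx = v₀Δt + ½aΔt²; chain segment to segment.
0–4 s: v starts 5 cm/s; Δx = 5·4 + ½·-8·4² = -44 cm; v ends -27 cm/s.
4–10 s: v starts -27 cm/s; Δx = -27·6 + ½·-4·6² = -234 cm; v ends -51 cm/s.
10–12 s: v starts -51 cm/s; Δx = -51·2 + ½·7·2² = -88 cm; v ends -37 cm/s.
12–16 s: v starts -37 cm/s; Δx = -37·4 + ½·-6·4² = -196 cm; v ends -61 cm/s.
x(16) = 8 + Σ Δx = -554 cm.

-554 cm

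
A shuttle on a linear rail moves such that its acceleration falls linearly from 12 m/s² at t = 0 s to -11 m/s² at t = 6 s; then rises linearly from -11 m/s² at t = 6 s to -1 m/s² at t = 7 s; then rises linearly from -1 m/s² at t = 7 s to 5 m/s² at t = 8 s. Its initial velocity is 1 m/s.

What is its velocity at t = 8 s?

0 m/s

Δv equals the area under the a-t graph; then v = v₀ + Δv.
0–6 s: ½(12 + -11)(6) = 3 m/s
6–7 s: ½(-11 + -1)(1) = -6 m/s
7–8 s: ½(-1 + 5)(1) = 2 m/s
Δv = -1 m/s, so v(8) = 1 + (-1) = 0 m/s.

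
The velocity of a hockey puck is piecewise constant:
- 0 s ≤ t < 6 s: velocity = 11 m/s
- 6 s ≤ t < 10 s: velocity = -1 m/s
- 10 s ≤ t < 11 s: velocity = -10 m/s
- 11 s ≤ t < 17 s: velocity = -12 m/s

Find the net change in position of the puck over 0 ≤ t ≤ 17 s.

-20 m

Net displacement equals the area under the velocity-time graph (areas below the axis count negative).
0–6 s: 11 × 6 = 66 m
6–10 s: -1 × 4 = -4 m
10–11 s: -10 × 1 = -10 m
11–17 s: -12 × 6 = -72 m
Net displacement = -20 m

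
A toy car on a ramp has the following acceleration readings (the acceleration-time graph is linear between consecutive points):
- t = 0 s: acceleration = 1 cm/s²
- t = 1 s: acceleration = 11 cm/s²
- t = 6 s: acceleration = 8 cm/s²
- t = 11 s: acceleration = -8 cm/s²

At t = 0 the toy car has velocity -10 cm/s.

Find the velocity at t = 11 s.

43.5 cm/s

Δv equals the area under the a-t graph; then v = v₀ + Δv.
0–1 s: ½(1 + 11)(1) = 6 cm/s
1–6 s: ½(11 + 8)(5) = 47.5 cm/s
6–11 s: ½(8 + -8)(5) = 0 cm/s
Δv = 53.5 cm/s, so v(11) = -10 + (53.5) = 43.5 cm/s.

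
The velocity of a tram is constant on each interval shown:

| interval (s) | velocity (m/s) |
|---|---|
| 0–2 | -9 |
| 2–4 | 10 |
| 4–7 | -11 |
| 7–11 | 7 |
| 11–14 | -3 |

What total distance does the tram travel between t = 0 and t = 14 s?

Total distance travelled is ∫|v| dt — sum the magnitudes of each area piece.
0–2 s: |-9| × 2 = 18 m
2–4 s: |10| × 2 = 20 m
4–7 s: |-11| × 3 = 33 m
7–11 s: |7| × 4 = 28 m
11–14 s: |-3| × 3 = 9 m
Total distance = 108 m

108 m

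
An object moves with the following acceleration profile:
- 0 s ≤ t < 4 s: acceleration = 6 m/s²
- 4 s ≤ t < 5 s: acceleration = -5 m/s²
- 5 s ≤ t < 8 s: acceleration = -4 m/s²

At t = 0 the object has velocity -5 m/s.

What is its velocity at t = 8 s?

2 m/s

Δv equals the area under the a-t graph; then v = v₀ + Δv.
0–4 s: 6 × 4 = 24 m/s
4–5 s: -5 × 1 = -5 m/s
5–8 s: -4 × 3 = -12 m/s
Δv = 7 m/s, so v(8) = -5 + (7) = 2 m/s.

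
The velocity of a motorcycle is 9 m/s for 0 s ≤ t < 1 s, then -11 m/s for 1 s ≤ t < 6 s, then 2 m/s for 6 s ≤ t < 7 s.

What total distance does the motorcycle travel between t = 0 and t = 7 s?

Total distance travelled is ∫|v| dt — sum the magnitudes of each area piece.
0–1 s: |9| × 1 = 9 m
1–6 s: |-11| × 5 = 55 m
6–7 s: |2| × 1 = 2 m
Total distance = 66 m

66 m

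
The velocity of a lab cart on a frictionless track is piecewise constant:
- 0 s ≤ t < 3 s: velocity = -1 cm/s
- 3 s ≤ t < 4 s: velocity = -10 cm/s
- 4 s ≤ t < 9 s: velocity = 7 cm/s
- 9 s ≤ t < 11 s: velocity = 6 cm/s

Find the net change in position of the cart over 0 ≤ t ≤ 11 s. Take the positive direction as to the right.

34 cm

Net displacement equals the area under the velocity-time graph (areas below the axis count negative).
0–3 s: -1 × 3 = -3 cm
3–4 s: -10 × 1 = -10 cm
4–9 s: 7 × 5 = 35 cm
9–11 s: 6 × 2 = 12 cm
Net displacement = 34 cm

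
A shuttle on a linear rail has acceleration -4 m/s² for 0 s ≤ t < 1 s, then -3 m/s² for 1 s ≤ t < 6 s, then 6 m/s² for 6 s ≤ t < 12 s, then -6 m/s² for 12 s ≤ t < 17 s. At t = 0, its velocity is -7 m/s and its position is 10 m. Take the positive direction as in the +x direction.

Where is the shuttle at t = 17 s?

On each constant-a segment, Δv = aΔt and Δx = v₀Δt + ½aΔt²; chain segment to segment.
0–1 s: v starts -7 m/s; Δx = -7·1 + ½·-4·1² = -9 m; v ends -11 m/s.
1–6 s: v starts -11 m/s; Δx = -11·5 + ½·-3·5² = -92.5 m; v ends -26 m/s.
6–12 s: v starts -26 m/s; Δx = -26·6 + ½·6·6² = -48 m; v ends 10 m/s.
12–17 s: v starts 10 m/s; Δx = 10·5 + ½·-6·5² = -25 m; v ends -20 m/s.
x(17) = 10 + Σ Δx = -164.5 m.

-164.5 m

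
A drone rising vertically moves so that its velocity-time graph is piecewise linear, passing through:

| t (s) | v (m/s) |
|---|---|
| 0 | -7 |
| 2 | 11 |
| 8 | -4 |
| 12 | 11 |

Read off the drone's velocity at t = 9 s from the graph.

On 8–12 s the graph is linear from -4 to 11 m/s: v(9) = -4 + (11 − -4)·(9 − 8)/(12 − 8) = -0.25 m/s.

-0.25 m/s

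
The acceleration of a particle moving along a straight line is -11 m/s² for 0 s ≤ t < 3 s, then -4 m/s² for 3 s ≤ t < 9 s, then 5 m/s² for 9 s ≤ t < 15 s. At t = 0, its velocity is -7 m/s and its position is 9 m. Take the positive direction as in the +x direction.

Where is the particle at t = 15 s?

-667.5 m

On each constant-a segment, Δv = aΔt and Δx = v₀Δt + ½aΔt²; chain segment to segment.
0–3 s: v starts -7 m/s; Δx = -7·3 + ½·-11·3² = -70.5 m; v ends -40 m/s.
3–9 s: v starts -40 m/s; Δx = -40·6 + ½·-4·6² = -312 m; v ends -64 m/s.
9–15 s: v starts -64 m/s; Δx = -64·6 + ½·5·6² = -294 m; v ends -34 m/s.
x(15) = 9 + Σ Δx = -667.5 m.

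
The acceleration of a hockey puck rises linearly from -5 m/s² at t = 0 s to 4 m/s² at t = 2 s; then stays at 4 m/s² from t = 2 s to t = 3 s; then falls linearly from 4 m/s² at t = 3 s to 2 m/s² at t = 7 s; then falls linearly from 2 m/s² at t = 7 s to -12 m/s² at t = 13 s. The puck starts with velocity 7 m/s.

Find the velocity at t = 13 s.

Δv equals the area under the a-t graph; then v = v₀ + Δv.
0–2 s: ½(-5 + 4)(2) = -1 m/s
2–3 s: 4 × 1 = 4 m/s
3–7 s: ½(4 + 2)(4) = 12 m/s
7–13 s: ½(2 + -12)(6) = -30 m/s
Δv = -15 m/s, so v(13) = 7 + (-15) = -8 m/s.

-8 m/s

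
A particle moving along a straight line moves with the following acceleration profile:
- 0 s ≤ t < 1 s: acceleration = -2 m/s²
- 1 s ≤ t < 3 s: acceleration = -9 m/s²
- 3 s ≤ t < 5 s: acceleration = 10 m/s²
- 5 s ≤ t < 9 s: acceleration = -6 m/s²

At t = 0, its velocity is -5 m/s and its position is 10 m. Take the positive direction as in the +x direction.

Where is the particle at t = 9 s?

-126 m

On each constant-a segment, Δv = aΔt and Δx = v₀Δt + ½aΔt²; chain segment to segment.
0–1 s: v starts -5 m/s; Δx = -5·1 + ½·-2·1² = -6 m; v ends -7 m/s.
1–3 s: v starts -7 m/s; Δx = -7·2 + ½·-9·2² = -32 m; v ends -25 m/s.
3–5 s: v starts -25 m/s; Δx = -25·2 + ½·10·2² = -30 m; v ends -5 m/s.
5–9 s: v starts -5 m/s; Δx = -5·4 + ½·-6·4² = -68 m; v ends -29 m/s.
x(9) = 10 + Σ Δx = -126 m.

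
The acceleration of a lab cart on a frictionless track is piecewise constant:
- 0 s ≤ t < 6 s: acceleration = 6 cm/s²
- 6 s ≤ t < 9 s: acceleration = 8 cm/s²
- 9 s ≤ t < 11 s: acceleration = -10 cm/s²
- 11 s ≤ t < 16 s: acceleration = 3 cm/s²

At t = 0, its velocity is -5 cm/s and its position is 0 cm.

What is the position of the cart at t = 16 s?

On each constant-a segment, Δv = aΔt and Δx = v₀Δt + ½aΔt²; chain segment to segment.
0–6 s: v starts -5 cm/s; Δx = -5·6 + ½·6·6² = 78 cm; v ends 31 cm/s.
6–9 s: v starts 31 cm/s; Δx = 31·3 + ½·8·3² = 129 cm; v ends 55 cm/s.
9–11 s: v starts 55 cm/s; Δx = 55·2 + ½·-10·2² = 90 cm; v ends 35 cm/s.
11–16 s: v starts 35 cm/s; Δx = 35·5 + ½·3·5² = 212.5 cm; v ends 50 cm/s.
x(16) = 0 + Σ Δx = 509.5 cm.

509.5 cm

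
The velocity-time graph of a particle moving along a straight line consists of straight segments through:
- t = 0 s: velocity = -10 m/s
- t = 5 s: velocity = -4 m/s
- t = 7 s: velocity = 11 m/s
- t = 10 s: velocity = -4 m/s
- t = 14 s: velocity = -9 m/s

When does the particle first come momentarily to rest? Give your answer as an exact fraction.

v changes sign on 5–7 s (from -4 to 11); the graph is linear there, so v = 0 at t = 5 + (4)·(7 − 5)/(11 − -4) = 83/15 s.

t = 83/15 s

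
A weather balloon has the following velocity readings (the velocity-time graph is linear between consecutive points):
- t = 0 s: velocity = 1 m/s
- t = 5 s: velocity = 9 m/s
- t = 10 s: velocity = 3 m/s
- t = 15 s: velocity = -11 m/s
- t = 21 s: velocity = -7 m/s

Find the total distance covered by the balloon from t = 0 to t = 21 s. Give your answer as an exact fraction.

Distance (not displacement) is the total path length: add the absolute areas under v-t.
0–5 s: |½(1 + 9)(5)| = 25 m
5–10 s: |½(9 + 3)(5)| = 30 m
10–15 s: v = 0 at t = 155/14 s; triangle areas 45/28 + 605/28 = 325/14 m
15–21 s: |½(-11 + -7)(6)| = 54 m
Total distance = 1851/14 m

1851/14 m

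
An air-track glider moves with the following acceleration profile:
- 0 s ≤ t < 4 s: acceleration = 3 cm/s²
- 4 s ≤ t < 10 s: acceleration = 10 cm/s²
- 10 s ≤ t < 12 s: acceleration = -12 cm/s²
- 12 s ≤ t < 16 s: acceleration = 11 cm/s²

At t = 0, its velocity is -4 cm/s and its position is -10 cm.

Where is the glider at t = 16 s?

On each constant-a segment, Δv = aΔt and Δx = v₀Δt + ½aΔt²; chain segment to segment.
0–4 s: v starts -4 cm/s; Δx = -4·4 + ½·3·4² = 8 cm; v ends 8 cm/s.
4–10 s: v starts 8 cm/s; Δx = 8·6 + ½·10·6² = 228 cm; v ends 68 cm/s.
10–12 s: v starts 68 cm/s; Δx = 68·2 + ½·-12·2² = 112 cm; v ends 44 cm/s.
12–16 s: v starts 44 cm/s; Δx = 44·4 + ½·11·4² = 264 cm; v ends 88 cm/s.
x(16) = -10 + Σ Δx = 602 cm.

602 cm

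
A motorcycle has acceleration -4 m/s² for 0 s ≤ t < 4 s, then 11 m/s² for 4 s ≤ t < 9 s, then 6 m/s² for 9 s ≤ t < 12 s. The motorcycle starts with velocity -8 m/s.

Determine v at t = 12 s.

49 m/s

Δv equals the area under the a-t graph; then v = v₀ + Δv.
0–4 s: -4 × 4 = -16 m/s
4–9 s: 11 × 5 = 55 m/s
9–12 s: 6 × 3 = 18 m/s
Δv = 57 m/s, so v(12) = -8 + (57) = 49 m/s.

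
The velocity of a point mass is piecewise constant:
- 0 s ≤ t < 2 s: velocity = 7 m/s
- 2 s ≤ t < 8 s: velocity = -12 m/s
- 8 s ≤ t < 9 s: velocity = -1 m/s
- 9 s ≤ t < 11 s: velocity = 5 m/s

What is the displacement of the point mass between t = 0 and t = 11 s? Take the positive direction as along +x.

-49 m

Net displacement equals the area under the velocity-time graph (areas below the axis count negative).
0–2 s: 7 × 2 = 14 m
2–8 s: -12 × 6 = -72 m
8–9 s: -1 × 1 = -1 m
9–11 s: 5 × 2 = 10 m
Net displacement = -49 m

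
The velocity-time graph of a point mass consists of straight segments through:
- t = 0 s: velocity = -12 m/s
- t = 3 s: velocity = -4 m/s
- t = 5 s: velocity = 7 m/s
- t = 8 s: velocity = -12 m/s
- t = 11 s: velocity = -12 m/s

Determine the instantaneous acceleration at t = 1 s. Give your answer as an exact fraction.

Acceleration is the slope of the v-t graph on 0–3 s: (-4 − -12)/(3 − 0) = 8/3 m/s².

8/3 m/s²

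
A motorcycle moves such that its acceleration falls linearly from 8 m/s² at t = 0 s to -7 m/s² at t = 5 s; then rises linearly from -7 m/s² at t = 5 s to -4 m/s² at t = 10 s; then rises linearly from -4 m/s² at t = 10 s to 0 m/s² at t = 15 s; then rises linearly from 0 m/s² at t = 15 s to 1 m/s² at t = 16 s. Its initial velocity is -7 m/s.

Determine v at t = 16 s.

-41.5 m/s

Δv equals the area under the a-t graph; then v = v₀ + Δv.
0–5 s: ½(8 + -7)(5) = 2.5 m/s
5–10 s: ½(-7 + -4)(5) = -27.5 m/s
10–15 s: ½(-4 + 0)(5) = -10 m/s
15–16 s: ½(0 + 1)(1) = 0.5 m/s
Δv = -34.5 m/s, so v(16) = -7 + (-34.5) = -41.5 m/s.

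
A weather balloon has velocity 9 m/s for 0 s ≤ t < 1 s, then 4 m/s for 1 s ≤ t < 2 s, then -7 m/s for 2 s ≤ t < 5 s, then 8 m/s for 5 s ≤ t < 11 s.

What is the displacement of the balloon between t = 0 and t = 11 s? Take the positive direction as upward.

Net displacement equals the area under the velocity-time graph (areas below the axis count negative).
0–1 s: 9 × 1 = 9 m
1–2 s: 4 × 1 = 4 m
2–5 s: -7 × 3 = -21 m
5–11 s: 8 × 6 = 48 m
Net displacement = 40 m

40 m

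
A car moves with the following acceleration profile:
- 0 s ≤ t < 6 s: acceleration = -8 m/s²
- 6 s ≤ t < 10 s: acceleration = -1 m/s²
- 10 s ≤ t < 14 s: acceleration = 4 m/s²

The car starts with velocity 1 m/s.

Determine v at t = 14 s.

-35 m/s

Δv equals the area under the a-t graph; then v = v₀ + Δv.
0–6 s: -8 × 6 = -48 m/s
6–10 s: -1 × 4 = -4 m/s
10–14 s: 4 × 4 = 16 m/s
Δv = -36 m/s, so v(14) = 1 + (-36) = -35 m/s.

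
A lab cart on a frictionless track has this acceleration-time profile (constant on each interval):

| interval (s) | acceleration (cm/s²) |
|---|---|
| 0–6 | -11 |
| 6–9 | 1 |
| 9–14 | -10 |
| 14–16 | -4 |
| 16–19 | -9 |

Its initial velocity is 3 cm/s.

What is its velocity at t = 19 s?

-145 cm/s

Δv equals the area under the a-t graph; then v = v₀ + Δv.
0–6 s: -11 × 6 = -66 cm/s
6–9 s: 1 × 3 = 3 cm/s
9–14 s: -10 × 5 = -50 cm/s
14–16 s: -4 × 2 = -8 cm/s
16–19 s: -9 × 3 = -27 cm/s
Δv = -148 cm/s, so v(19) = 3 + (-148) = -145 cm/s.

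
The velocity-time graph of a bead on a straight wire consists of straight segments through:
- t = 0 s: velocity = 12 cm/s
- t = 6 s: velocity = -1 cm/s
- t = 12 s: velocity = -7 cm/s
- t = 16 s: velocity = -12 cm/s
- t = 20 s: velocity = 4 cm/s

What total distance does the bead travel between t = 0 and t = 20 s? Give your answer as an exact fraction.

Distance (not displacement) is the total path length: add the absolute areas under v-t.
0–6 s: v = 0 at t = 72/13 s; triangle areas 432/13 + 3/13 = 435/13 cm
6–12 s: |½(-1 + -7)(6)| = 24 cm
12–16 s: |½(-7 + -12)(4)| = 38 cm
16–20 s: v = 0 at t = 19 s; triangle areas 18 + 2 = 20 cm
Total distance = 1501/13 cm

1501/13 cm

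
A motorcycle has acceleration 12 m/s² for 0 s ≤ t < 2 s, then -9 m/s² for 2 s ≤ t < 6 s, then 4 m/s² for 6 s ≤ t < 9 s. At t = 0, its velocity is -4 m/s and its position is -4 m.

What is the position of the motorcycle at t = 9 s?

On each constant-a segment, Δv = aΔt and Δx = v₀Δt + ½aΔt²; chain segment to segment.
0–2 s: v starts -4 m/s; Δx = -4·2 + ½·12·2² = 16 m; v ends 20 m/s.
2–6 s: v starts 20 m/s; Δx = 20·4 + ½·-9·4² = 8 m; v ends -16 m/s.
6–9 s: v starts -16 m/s; Δx = -16·3 + ½·4·3² = -30 m; v ends -4 m/s.
x(9) = -4 + Σ Δx = -10 m.

-10 m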